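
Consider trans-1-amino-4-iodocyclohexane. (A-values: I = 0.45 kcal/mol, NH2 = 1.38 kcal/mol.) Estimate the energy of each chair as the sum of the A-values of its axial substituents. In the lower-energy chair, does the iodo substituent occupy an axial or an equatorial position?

equatorial

C1 and C4 have opposite parity, so for the trans isomer the two substituents are e,e in one chair and a,a in the other.
Chair I (iodo axial, amino axial): E = 1.83 kcal/mol.
Chair II (iodo equatorial, amino equatorial): E = 0.00 kcal/mol.
Chair II is the more stable (lower-energy) conformer, and in that chair the iodo group is equatorial.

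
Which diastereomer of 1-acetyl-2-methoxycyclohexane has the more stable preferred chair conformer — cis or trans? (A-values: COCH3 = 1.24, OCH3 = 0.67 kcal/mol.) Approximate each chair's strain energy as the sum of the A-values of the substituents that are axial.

trans

At 1,2 positions (parity opposite): cis → (a,e or e,a); trans → (e,e or a,a).
Best chair for cis: E = 0.67 kcal/mol; best chair for trans: E = 0.00 kcal/mol.
The trans isomer is lower by 0.67 kcal/mol.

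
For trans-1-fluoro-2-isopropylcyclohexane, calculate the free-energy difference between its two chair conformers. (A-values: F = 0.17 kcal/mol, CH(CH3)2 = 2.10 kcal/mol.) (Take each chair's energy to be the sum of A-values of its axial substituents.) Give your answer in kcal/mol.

2.27 kcal/mol

C1 and C2 have opposite parity, so for the trans isomer the two substituents are e,e in one chair and a,a in the other.
Chair I (fluoro axial, isopropyl axial): E = 2.27 kcal/mol.
Chair II (fluoro equatorial, isopropyl equatorial): E = 0.00 kcal/mol.
ΔE = 2.27 − 0.00 = 2.27 kcal/mol; chair II is more stable.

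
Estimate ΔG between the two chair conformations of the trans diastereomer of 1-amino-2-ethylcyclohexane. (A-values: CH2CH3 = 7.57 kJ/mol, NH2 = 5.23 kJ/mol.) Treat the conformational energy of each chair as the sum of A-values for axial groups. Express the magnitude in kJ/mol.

C1 and C2 have opposite parity, so for the trans isomer the two substituents are e,e in one chair and a,a in the other.
Chair I (ethyl axial, amino axial): E = 12.80 kJ/mol.
Chair II (ethyl equatorial, amino equatorial): E = 0.00 kJ/mol.
ΔE = 12.80 − 0.00 = 12.80 kJ/mol; chair II is more stable.

12.80 kJ/mol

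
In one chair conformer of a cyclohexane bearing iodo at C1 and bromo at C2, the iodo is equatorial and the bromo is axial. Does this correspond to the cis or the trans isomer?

C1 and C2 have opposite parity, so their axial bonds point in opposite directions.
With opposite-parity carbons, two substituents on the same face are one axial and one equatorial; opposite faces give both axial or both equatorial.
Here the groups are equatorial/axial → same face → cis.

cis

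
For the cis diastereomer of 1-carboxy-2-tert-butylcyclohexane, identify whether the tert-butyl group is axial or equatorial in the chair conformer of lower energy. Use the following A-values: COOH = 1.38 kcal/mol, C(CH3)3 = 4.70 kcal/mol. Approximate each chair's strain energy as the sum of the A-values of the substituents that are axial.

C1 and C2 have opposite parity, so for the cis isomer the two substituents are one axial and one equatorial in each chair.
Chair I (carboxyl axial, tert-butyl equatorial): E = 1.38 kcal/mol.
Chair II (carboxyl equatorial, tert-butyl axial): E = 4.70 kcal/mol.
Chair I is the more stable (lower-energy) conformer, and in that chair the tert-butyl group is equatorial.

equatorial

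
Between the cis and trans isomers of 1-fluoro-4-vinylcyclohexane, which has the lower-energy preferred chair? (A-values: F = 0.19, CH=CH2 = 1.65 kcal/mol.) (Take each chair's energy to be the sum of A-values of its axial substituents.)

trans

At 1,4 positions (parity opposite): cis → (a,e or e,a); trans → (e,e or a,a).
Best chair for cis: E = 0.19 kcal/mol; best chair for trans: E = 0.00 kcal/mol.
The trans isomer is lower by 0.19 kcal/mol.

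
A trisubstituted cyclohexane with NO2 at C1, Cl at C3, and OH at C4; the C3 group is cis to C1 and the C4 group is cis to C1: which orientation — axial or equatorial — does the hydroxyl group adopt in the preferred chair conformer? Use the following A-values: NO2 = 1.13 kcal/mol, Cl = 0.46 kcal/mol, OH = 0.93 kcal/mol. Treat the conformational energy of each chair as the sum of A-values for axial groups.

axial

Chair I (nitro axial, chloro axial, hydroxyl equatorial): E = 1.59 kcal/mol.
Chair II (nitro equatorial, chloro equatorial, hydroxyl axial): E = 0.93 kcal/mol.
Chair II is the more stable (lower-energy) conformer, and in that chair the hydroxyl group is axial.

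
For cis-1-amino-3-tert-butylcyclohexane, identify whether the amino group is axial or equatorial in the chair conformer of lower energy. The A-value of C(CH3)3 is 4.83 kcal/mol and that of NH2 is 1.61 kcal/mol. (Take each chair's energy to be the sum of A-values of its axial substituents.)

equatorial

C1 and C3 have the same parity, so for the cis isomer the two substituents are e,e in one chair and a,a in the other.
Chair I (tert-butyl axial, amino axial): E = 6.44 kcal/mol.
Chair II (tert-butyl equatorial, amino equatorial): E = 0.00 kcal/mol.
Chair II is the more stable (lower-energy) conformer, and in that chair the amino group is equatorial.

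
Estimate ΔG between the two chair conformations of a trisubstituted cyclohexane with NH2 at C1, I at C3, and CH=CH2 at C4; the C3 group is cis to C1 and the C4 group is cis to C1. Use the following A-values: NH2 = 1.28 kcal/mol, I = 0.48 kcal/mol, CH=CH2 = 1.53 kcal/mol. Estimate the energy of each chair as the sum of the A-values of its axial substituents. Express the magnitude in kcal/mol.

Chair I (amino axial, iodo axial, vinyl equatorial): E = 1.76 kcal/mol.
Chair II (amino equatorial, iodo equatorial, vinyl axial): E = 1.53 kcal/mol.
ΔE = 1.76 − 1.53 = 0.23 kcal/mol; chair II is more stable.

0.23 kcal/mol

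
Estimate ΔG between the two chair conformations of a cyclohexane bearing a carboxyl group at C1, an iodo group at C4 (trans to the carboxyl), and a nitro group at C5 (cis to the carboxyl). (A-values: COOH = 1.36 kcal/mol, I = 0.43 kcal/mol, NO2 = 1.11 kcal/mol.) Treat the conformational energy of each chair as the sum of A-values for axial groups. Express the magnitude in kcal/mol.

Chair I (carboxyl axial, iodo axial, nitro axial): E = 2.90 kcal/mol.
Chair II (carboxyl equatorial, iodo equatorial, nitro equatorial): E = 0.00 kcal/mol.
ΔE = 2.90 − 0.00 = 2.90 kcal/mol; chair II is more stable.

2.90 kcal/mol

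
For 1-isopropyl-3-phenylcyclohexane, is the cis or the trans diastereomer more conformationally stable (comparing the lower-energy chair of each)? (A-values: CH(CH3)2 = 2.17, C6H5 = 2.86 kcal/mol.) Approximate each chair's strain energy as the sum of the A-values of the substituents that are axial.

cis

At 1,3 positions (parity same): cis → (e,e or a,a); trans → (a,e or e,a).
Best chair for cis: E = 0.00 kcal/mol; best chair for trans: E = 2.17 kcal/mol.
The cis isomer is lower by 2.17 kcal/mol.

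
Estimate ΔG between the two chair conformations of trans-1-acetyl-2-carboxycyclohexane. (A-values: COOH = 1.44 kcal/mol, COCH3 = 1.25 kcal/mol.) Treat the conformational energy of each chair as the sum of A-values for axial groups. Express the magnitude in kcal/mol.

2.69 kcal/mol

C1 and C2 have opposite parity, so for the trans isomer the two substituents are e,e in one chair and a,a in the other.
Chair I (carboxyl axial, acetyl axial): E = 2.69 kcal/mol.
Chair II (carboxyl equatorial, acetyl equatorial): E = 0.00 kcal/mol.
ΔE = 2.69 − 0.00 = 2.69 kcal/mol; chair II is more stable.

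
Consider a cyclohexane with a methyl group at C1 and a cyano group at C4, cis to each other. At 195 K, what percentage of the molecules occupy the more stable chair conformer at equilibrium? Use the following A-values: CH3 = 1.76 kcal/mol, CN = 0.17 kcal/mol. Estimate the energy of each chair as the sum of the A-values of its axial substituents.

C1 and C4 have opposite parity, so for the cis isomer the two substituents are one axial and one equatorial in each chair.
Chair I (methyl axial, cyano equatorial): E = 1.76 kcal/mol; chair II (methyl equatorial, cyano axial): E = 0.17 kcal/mol.
ΔG = 1.59 kcal/mol between the two chairs.
K = exp(ΔG/RT) with R = 1.987×10⁻³ kcal mol⁻¹ K⁻¹ and T = 195 K gives K ≈ 60.6.
Fraction in the lower-energy chair = K/(K+1) = 98.4%.

98.4%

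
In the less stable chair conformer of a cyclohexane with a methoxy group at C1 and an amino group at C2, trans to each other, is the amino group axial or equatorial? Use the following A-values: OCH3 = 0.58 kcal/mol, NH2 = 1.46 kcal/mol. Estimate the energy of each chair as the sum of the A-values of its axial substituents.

axial

C1 and C2 have opposite parity, so for the trans isomer the two substituents are e,e in one chair and a,a in the other.
Chair I (methoxy axial, amino axial): E = 2.04 kcal/mol.
Chair II (methoxy equatorial, amino equatorial): E = 0.00 kcal/mol.
Chair I is the less stable (higher-energy) conformer, and in that chair the amino group is axial.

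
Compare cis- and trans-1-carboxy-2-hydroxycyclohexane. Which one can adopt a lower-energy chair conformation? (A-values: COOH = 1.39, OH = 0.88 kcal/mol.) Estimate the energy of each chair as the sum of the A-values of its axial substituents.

At 1,2 positions (parity opposite): cis → (a,e or e,a); trans → (e,e or a,a).
Best chair for cis: E = 0.88 kcal/mol; best chair for trans: E = 0.00 kcal/mol.
The trans isomer is lower by 0.88 kcal/mol.

trans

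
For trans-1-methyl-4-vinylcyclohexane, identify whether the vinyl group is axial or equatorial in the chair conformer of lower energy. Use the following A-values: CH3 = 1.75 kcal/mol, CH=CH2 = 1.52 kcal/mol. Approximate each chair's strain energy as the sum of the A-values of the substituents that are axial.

C1 and C4 have opposite parity, so for the trans isomer the two substituents are e,e in one chair and a,a in the other.
Chair I (methyl axial, vinyl axial): E = 3.27 kcal/mol.
Chair II (methyl equatorial, vinyl equatorial): E = 0.00 kcal/mol.
Chair II is the more stable (lower-energy) conformer, and in that chair the vinyl group is equatorial.

equatorial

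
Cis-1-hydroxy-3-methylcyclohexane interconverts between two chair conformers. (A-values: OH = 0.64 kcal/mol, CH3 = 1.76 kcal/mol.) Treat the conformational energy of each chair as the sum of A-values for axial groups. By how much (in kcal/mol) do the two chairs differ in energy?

C1 and C3 have the same parity, so for the cis isomer the two substituents are e,e in one chair and a,a in the other.
Chair I (hydroxyl axial, methyl axial): E = 2.40 kcal/mol.
Chair II (hydroxyl equatorial, methyl equatorial): E = 0.00 kcal/mol.
ΔE = 2.40 − 0.00 = 2.40 kcal/mol; chair II is more stable.

2.40 kcal/mol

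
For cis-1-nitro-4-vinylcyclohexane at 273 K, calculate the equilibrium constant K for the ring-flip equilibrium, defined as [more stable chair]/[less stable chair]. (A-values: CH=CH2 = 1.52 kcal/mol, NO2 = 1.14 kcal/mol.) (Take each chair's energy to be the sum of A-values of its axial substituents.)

K ≈ 2.01

C1 and C4 have opposite parity, so for the cis isomer the two substituents are one axial and one equatorial in each chair.
Chair I (vinyl axial, nitro equatorial): E = 1.52 kcal/mol; chair II (vinyl equatorial, nitro axial): E = 1.14 kcal/mol.
ΔG = 0.38 kcal/mol between the two chairs.
K = exp(ΔG/RT) with R = 1.987×10⁻³ kcal mol⁻¹ K⁻¹ and T = 273 K gives K ≈ 2.01.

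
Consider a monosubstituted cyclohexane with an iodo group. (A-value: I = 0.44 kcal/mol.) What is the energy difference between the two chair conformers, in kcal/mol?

A monosubstituted cyclohexane has one chair with the iodo group axial (E = A = 0.44 kcal/mol) and one with it equatorial (E = 0).
ΔE = 0.44 − 0 = 0.44 kcal/mol.

0.44 kcal/mol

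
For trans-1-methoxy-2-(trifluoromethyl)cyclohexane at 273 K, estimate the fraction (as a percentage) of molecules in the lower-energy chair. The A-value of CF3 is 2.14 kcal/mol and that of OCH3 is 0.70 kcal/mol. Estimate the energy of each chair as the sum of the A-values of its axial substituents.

C1 and C2 have opposite parity, so for the trans isomer the two substituents are e,e in one chair and a,a in the other.
Chair I (trifluoromethyl axial, methoxy axial): E = 2.84 kcal/mol; chair II (trifluoromethyl equatorial, methoxy equatorial): E = 0.00 kcal/mol.
ΔG = 2.84 kcal/mol between the two chairs.
K = exp(ΔG/RT) with R = 1.987×10⁻³ kcal mol⁻¹ K⁻¹ and T = 273 K gives K ≈ 188.
Fraction in the lower-energy chair = K/(K+1) = 99.5%.

99.5%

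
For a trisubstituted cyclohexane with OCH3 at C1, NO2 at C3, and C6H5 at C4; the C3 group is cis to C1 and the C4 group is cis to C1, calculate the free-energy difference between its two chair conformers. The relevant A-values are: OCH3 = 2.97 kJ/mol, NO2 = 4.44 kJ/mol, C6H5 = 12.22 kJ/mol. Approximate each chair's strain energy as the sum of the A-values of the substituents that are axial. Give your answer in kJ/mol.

4.81 kJ/mol

Chair I (methoxy axial, nitro axial, phenyl equatorial): E = 7.41 kJ/mol.
Chair II (methoxy equatorial, nitro equatorial, phenyl axial): E = 12.22 kJ/mol.
ΔE = 12.22 − 7.41 = 4.81 kJ/mol; chair I is more stable.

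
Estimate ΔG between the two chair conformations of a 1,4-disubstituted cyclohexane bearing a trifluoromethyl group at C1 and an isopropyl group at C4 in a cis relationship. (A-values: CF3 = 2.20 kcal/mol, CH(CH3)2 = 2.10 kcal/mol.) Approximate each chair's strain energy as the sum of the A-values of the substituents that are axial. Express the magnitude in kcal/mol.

C1 and C4 have opposite parity, so for the cis isomer the two substituents are one axial and one equatorial in each chair.
Chair I (trifluoromethyl axial, isopropyl equatorial): E = 2.20 kcal/mol.
Chair II (trifluoromethyl equatorial, isopropyl axial): E = 2.10 kcal/mol.
ΔE = 2.20 − 2.10 = 0.10 kcal/mol; chair II is more stable.

0.10 kcal/mol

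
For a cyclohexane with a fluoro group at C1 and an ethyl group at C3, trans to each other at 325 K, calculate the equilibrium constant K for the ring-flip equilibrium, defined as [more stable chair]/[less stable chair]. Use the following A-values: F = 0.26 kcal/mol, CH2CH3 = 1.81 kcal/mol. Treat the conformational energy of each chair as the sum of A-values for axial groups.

C1 and C3 have the same parity, so for the trans isomer the two substituents are one axial and one equatorial in each chair.
Chair I (fluoro axial, ethyl equatorial): E = 0.26 kcal/mol; chair II (fluoro equatorial, ethyl axial): E = 1.81 kcal/mol.
ΔG = 1.55 kcal/mol between the two chairs.
K = exp(ΔG/RT) with R = 1.987×10⁻³ kcal mol⁻¹ K⁻¹ and T = 325 K gives K ≈ 11.

K ≈ 11.0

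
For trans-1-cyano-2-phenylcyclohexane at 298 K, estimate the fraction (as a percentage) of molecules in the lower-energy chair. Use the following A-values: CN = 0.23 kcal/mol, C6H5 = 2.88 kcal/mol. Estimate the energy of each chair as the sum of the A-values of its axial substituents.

99.5%

C1 and C2 have opposite parity, so for the trans isomer the two substituents are e,e in one chair and a,a in the other.
Chair I (cyano axial, phenyl axial): E = 3.11 kcal/mol; chair II (cyano equatorial, phenyl equatorial): E = 0.00 kcal/mol.
ΔG = 3.11 kcal/mol between the two chairs.
K = exp(ΔG/RT) with R = 1.987×10⁻³ kcal mol⁻¹ K⁻¹ and T = 298 K gives K ≈ 191.
Fraction in the lower-energy chair = K/(K+1) = 99.5%.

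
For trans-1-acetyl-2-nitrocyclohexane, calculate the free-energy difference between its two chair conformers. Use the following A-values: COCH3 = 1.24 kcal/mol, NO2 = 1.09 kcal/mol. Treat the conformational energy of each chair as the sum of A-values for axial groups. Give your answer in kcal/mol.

C1 and C2 have opposite parity, so for the trans isomer the two substituents are e,e in one chair and a,a in the other.
Chair I (acetyl axial, nitro axial): E = 2.33 kcal/mol.
Chair II (acetyl equatorial, nitro equatorial): E = 0.00 kcal/mol.
ΔE = 2.33 − 0.00 = 2.33 kcal/mol; chair II is more stable.

2.33 kcal/mol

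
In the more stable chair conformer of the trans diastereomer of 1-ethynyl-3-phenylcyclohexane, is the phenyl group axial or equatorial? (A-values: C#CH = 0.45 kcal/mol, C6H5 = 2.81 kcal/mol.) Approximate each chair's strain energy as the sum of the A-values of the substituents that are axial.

C1 and C3 have the same parity, so for the trans isomer the two substituents are one axial and one equatorial in each chair.
Chair I (ethynyl axial, phenyl equatorial): E = 0.45 kcal/mol.
Chair II (ethynyl equatorial, phenyl axial): E = 2.81 kcal/mol.
Chair I is the more stable (lower-energy) conformer, and in that chair the phenyl group is equatorial.

equatorial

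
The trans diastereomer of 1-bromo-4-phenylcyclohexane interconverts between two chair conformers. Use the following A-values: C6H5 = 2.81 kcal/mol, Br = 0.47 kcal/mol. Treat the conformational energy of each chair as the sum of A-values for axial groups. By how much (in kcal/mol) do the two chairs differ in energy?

3.28 kcal/mol

C1 and C4 have opposite parity, so for the trans isomer the two substituents are e,e in one chair and a,a in the other.
Chair I (phenyl axial, bromo axial): E = 3.28 kcal/mol.
Chair II (phenyl equatorial, bromo equatorial): E = 0.00 kcal/mol.
ΔE = 3.28 − 0.00 = 3.28 kcal/mol; chair II is more stable.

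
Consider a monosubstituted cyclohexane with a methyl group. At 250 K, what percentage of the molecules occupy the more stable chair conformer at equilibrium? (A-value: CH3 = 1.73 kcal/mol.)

97.0%

One chair has the methyl group axial (E = 1.73 kcal/mol) and the other has it equatorial (E = 0).
ΔG = 1.73 kcal/mol between the two chairs.
K = exp(ΔG/RT) with R = 1.987×10⁻³ kcal mol⁻¹ K⁻¹ and T = 250 K gives K ≈ 32.5.
Fraction in the lower-energy chair = K/(K+1) = 97.0%.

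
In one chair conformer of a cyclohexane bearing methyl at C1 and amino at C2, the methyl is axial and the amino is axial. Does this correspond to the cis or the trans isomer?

C1 and C2 have opposite parity, so their axial bonds point in opposite directions.
With opposite-parity carbons, two substituents on the same face are one axial and one equatorial; opposite faces give both axial or both equatorial.
Here the groups are axial/axial → opposite face → trans.

trans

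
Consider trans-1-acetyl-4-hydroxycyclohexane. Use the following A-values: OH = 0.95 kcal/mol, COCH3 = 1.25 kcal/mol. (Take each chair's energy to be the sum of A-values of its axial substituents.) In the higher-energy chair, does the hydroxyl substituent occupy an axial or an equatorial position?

axial

C1 and C4 have opposite parity, so for the trans isomer the two substituents are e,e in one chair and a,a in the other.
Chair I (hydroxyl axial, acetyl axial): E = 2.20 kcal/mol.
Chair II (hydroxyl equatorial, acetyl equatorial): E = 0.00 kcal/mol.
Chair I is the less stable (higher-energy) conformer, and in that chair the hydroxyl group is axial.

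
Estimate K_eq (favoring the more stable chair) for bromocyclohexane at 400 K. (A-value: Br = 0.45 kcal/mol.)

K ≈ 1.76

One chair has the bromo group axial (E = 0.45 kcal/mol) and the other has it equatorial (E = 0).
ΔG = 0.45 kcal/mol between the two chairs.
K = exp(ΔG/RT) with R = 1.987×10⁻³ kcal mol⁻¹ K⁻¹ and T = 400 K gives K ≈ 1.76.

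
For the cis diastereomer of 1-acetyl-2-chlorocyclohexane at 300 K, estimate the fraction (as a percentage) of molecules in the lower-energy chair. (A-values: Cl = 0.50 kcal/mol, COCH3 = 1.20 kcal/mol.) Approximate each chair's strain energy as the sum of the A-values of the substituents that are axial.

C1 and C2 have opposite parity, so for the cis isomer the two substituents are one axial and one equatorial in each chair.
Chair I (chloro axial, acetyl equatorial): E = 0.50 kcal/mol; chair II (chloro equatorial, acetyl axial): E = 1.20 kcal/mol.
ΔG = 0.70 kcal/mol between the two chairs.
K = exp(ΔG/RT) with R = 1.987×10⁻³ kcal mol⁻¹ K⁻¹ and T = 300 K gives K ≈ 3.24.
Fraction in the lower-energy chair = K/(K+1) = 76.4%.

76.4%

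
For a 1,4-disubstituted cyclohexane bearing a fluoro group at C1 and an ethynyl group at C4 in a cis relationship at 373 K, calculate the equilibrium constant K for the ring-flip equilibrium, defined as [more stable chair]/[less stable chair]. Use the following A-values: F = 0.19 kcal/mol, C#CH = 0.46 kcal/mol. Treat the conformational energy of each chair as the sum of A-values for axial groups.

C1 and C4 have opposite parity, so for the cis isomer the two substituents are one axial and one equatorial in each chair.
Chair I (fluoro axial, ethynyl equatorial): E = 0.19 kcal/mol; chair II (fluoro equatorial, ethynyl axial): E = 0.46 kcal/mol.
ΔG = 0.27 kcal/mol between the two chairs.
K = exp(ΔG/RT) with R = 1.987×10⁻³ kcal mol⁻¹ K⁻¹ and T = 373 K gives K ≈ 1.44.

K ≈ 1.44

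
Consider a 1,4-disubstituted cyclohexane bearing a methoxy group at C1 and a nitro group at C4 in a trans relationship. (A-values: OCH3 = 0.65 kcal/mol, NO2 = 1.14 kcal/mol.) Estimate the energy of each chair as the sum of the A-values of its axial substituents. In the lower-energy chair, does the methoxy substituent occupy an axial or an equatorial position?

C1 and C4 have opposite parity, so for the trans isomer the two substituents are e,e in one chair and a,a in the other.
Chair I (methoxy axial, nitro axial): E = 1.79 kcal/mol.
Chair II (methoxy equatorial, nitro equatorial): E = 0.00 kcal/mol.
Chair II is the more stable (lower-energy) conformer, and in that chair the methoxy group is equatorial.

equatorial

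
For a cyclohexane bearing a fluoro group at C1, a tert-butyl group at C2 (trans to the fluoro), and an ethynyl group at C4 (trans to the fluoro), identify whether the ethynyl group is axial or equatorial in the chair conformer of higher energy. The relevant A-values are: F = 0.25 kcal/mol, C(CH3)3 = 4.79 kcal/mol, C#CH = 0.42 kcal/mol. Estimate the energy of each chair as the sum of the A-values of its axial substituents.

Chair I (fluoro axial, tert-butyl axial, ethynyl axial): E = 5.46 kcal/mol.
Chair II (fluoro equatorial, tert-butyl equatorial, ethynyl equatorial): E = 0.00 kcal/mol.
Chair I is the less stable (higher-energy) conformer, and in that chair the ethynyl group is axial.

axial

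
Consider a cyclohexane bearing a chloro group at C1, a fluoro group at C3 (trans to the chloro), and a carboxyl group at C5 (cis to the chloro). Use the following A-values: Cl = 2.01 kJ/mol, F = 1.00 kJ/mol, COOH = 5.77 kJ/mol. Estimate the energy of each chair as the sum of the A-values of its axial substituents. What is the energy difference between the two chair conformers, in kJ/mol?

6.78 kJ/mol

Chair I (chloro axial, fluoro equatorial, carboxyl axial): E = 7.78 kJ/mol.
Chair II (chloro equatorial, fluoro axial, carboxyl equatorial): E = 1.00 kJ/mol.
ΔE = 7.78 − 1.00 = 6.78 kJ/mol; chair II is more stable.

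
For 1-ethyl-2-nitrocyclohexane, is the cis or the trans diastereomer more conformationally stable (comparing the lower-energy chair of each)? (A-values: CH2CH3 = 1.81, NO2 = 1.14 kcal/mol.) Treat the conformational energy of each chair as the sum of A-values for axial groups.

trans

At 1,2 positions (parity opposite): cis → (a,e or e,a); trans → (e,e or a,a).
Best chair for cis: E = 1.14 kcal/mol; best chair for trans: E = 0.00 kcal/mol.
The trans isomer is lower by 1.14 kcal/mol.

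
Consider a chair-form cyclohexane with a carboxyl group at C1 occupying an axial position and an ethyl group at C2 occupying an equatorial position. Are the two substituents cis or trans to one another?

cis

C1 and C2 have opposite parity, so their axial bonds point in opposite directions.
With opposite-parity carbons, two substituents on the same face are one axial and one equatorial; opposite faces give both axial or both equatorial.
Here the groups are axial/equatorial → same face → cis.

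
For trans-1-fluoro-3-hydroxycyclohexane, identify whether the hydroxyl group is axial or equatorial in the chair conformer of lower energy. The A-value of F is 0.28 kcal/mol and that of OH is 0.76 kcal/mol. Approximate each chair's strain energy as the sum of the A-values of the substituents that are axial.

C1 and C3 have the same parity, so for the trans isomer the two substituents are one axial and one equatorial in each chair.
Chair I (fluoro axial, hydroxyl equatorial): E = 0.28 kcal/mol.
Chair II (fluoro equatorial, hydroxyl axial): E = 0.76 kcal/mol.
Chair I is the more stable (lower-energy) conformer, and in that chair the hydroxyl group is equatorial.

equatorial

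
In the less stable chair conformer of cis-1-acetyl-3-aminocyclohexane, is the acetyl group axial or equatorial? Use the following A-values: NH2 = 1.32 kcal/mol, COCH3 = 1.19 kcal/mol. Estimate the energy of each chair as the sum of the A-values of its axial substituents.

C1 and C3 have the same parity, so for the cis isomer the two substituents are e,e in one chair and a,a in the other.
Chair I (amino axial, acetyl axial): E = 2.51 kcal/mol.
Chair II (amino equatorial, acetyl equatorial): E = 0.00 kcal/mol.
Chair I is the less stable (higher-energy) conformer, and in that chair the acetyl group is axial.

axial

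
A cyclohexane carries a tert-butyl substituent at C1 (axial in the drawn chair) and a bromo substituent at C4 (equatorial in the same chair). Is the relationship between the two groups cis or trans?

C1 and C4 have opposite parity, so their axial bonds point in opposite directions.
With opposite-parity carbons, two substituents on the same face are one axial and one equatorial; opposite faces give both axial or both equatorial.
Here the groups are axial/equatorial → same face → cis.

cis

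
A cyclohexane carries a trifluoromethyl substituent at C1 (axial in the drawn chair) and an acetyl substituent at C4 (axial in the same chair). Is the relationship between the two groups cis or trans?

trans

C1 and C4 have opposite parity, so their axial bonds point in opposite directions.
With opposite-parity carbons, two substituents on the same face are one axial and one equatorial; opposite faces give both axial or both equatorial.
Here the groups are axial/axial → opposite face → trans.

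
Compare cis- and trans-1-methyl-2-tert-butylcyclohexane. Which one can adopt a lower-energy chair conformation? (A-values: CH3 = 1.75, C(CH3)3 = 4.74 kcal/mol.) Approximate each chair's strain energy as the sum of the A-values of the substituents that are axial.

trans

At 1,2 positions (parity opposite): cis → (a,e or e,a); trans → (e,e or a,a).
Best chair for cis: E = 1.75 kcal/mol; best chair for trans: E = 0.00 kcal/mol.
The trans isomer is lower by 1.75 kcal/mol.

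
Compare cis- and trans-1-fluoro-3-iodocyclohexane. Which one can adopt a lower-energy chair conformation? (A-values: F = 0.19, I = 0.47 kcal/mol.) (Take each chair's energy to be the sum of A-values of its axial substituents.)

At 1,3 positions (parity same): cis → (e,e or a,a); trans → (a,e or e,a).
Best chair for cis: E = 0.00 kcal/mol; best chair for trans: E = 0.19 kcal/mol.
The cis isomer is lower by 0.19 kcal/mol.

cis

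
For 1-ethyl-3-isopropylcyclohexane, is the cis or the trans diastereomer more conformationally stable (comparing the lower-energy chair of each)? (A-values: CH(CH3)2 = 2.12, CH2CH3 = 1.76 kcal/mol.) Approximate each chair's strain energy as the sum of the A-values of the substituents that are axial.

cis

At 1,3 positions (parity same): cis → (e,e or a,a); trans → (a,e or e,a).
Best chair for cis: E = 0.00 kcal/mol; best chair for trans: E = 1.76 kcal/mol.
The cis isomer is lower by 1.76 kcal/mol.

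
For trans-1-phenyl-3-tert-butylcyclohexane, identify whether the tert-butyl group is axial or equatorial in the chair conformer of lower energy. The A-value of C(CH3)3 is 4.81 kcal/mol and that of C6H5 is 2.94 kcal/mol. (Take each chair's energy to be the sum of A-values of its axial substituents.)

C1 and C3 have the same parity, so for the trans isomer the two substituents are one axial and one equatorial in each chair.
Chair I (tert-butyl axial, phenyl equatorial): E = 4.81 kcal/mol.
Chair II (tert-butyl equatorial, phenyl axial): E = 2.94 kcal/mol.
Chair II is the more stable (lower-energy) conformer, and in that chair the tert-butyl group is equatorial.

equatorial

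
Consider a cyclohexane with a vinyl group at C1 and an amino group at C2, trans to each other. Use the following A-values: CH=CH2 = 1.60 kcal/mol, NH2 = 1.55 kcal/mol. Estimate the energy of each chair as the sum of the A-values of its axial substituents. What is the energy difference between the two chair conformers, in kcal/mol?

3.15 kcal/mol

C1 and C2 have opposite parity, so for the trans isomer the two substituents are e,e in one chair and a,a in the other.
Chair I (vinyl axial, amino axial): E = 3.15 kcal/mol.
Chair II (vinyl equatorial, amino equatorial): E = 0.00 kcal/mol.
ΔE = 3.15 − 0.00 = 3.15 kcal/mol; chair II is more stable.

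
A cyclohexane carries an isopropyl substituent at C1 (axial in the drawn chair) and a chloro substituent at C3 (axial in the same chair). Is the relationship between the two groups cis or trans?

cis

C1 and C3 have the same parity, so their axial bonds point in the same direction.
With same-parity carbons, two substituents on the same face are both axial or both equatorial; opposite faces give one of each.
Here the groups are axial/axial → same face → cis.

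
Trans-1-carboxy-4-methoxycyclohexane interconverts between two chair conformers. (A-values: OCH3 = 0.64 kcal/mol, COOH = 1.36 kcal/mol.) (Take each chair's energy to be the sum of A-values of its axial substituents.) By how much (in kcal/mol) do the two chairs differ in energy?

2.00 kcal/mol

C1 and C4 have opposite parity, so for the trans isomer the two substituents are e,e in one chair and a,a in the other.
Chair I (methoxy axial, carboxyl axial): E = 2.00 kcal/mol.
Chair II (methoxy equatorial, carboxyl equatorial): E = 0.00 kcal/mol.
ΔE = 2.00 − 0.00 = 2.00 kcal/mol; chair II is more stable.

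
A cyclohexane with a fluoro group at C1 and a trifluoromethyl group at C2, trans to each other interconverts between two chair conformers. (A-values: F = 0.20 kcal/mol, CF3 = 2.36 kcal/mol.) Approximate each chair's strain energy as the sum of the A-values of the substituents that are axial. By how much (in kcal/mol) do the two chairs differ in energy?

C1 and C2 have opposite parity, so for the trans isomer the two substituents are e,e in one chair and a,a in the other.
Chair I (fluoro axial, trifluoromethyl axial): E = 2.56 kcal/mol.
Chair II (fluoro equatorial, trifluoromethyl equatorial): E = 0.00 kcal/mol.
ΔE = 2.56 − 0.00 = 2.56 kcal/mol; chair II is more stable.

2.56 kcal/mol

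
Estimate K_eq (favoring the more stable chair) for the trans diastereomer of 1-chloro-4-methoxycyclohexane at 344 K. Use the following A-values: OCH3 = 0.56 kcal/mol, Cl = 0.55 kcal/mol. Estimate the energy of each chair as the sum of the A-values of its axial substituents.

C1 and C4 have opposite parity, so for the trans isomer the two substituents are e,e in one chair and a,a in the other.
Chair I (methoxy axial, chloro axial): E = 1.11 kcal/mol; chair II (methoxy equatorial, chloro equatorial): E = 0.00 kcal/mol.
ΔG = 1.11 kcal/mol between the two chairs.
K = exp(ΔG/RT) with R = 1.987×10⁻³ kcal mol⁻¹ K⁻¹ and T = 344 K gives K ≈ 5.07.

K ≈ 5.07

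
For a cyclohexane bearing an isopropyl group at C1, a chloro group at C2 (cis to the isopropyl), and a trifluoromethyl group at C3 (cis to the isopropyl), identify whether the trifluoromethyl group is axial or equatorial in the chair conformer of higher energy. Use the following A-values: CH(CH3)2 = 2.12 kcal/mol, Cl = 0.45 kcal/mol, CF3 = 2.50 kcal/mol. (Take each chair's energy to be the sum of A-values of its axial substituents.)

axial

Chair I (isopropyl axial, chloro equatorial, trifluoromethyl axial): E = 4.62 kcal/mol.
Chair II (isopropyl equatorial, chloro axial, trifluoromethyl equatorial): E = 0.45 kcal/mol.
Chair I is the less stable (higher-energy) conformer, and in that chair the trifluoromethyl group is axial.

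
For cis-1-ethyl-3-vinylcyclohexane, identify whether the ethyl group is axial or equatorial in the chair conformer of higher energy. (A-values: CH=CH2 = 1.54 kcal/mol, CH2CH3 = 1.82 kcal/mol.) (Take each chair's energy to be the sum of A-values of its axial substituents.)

axial

C1 and C3 have the same parity, so for the cis isomer the two substituents are e,e in one chair and a,a in the other.
Chair I (vinyl axial, ethyl axial): E = 3.36 kcal/mol.
Chair II (vinyl equatorial, ethyl equatorial): E = 0.00 kcal/mol.
Chair I is the less stable (higher-energy) conformer, and in that chair the ethyl group is axial.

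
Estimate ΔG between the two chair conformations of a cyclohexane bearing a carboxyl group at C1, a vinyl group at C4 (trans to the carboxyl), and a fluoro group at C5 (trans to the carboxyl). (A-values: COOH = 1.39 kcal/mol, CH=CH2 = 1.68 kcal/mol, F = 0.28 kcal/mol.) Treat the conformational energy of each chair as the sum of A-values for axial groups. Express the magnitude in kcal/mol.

Chair I (carboxyl axial, vinyl axial, fluoro equatorial): E = 3.07 kcal/mol.
Chair II (carboxyl equatorial, vinyl equatorial, fluoro axial): E = 0.28 kcal/mol.
ΔE = 3.07 − 0.28 = 2.79 kcal/mol; chair II is more stable.

2.79 kcal/mol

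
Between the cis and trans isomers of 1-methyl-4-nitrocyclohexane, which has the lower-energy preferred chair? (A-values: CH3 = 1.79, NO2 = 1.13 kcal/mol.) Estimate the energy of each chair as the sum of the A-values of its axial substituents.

At 1,4 positions (parity opposite): cis → (a,e or e,a); trans → (e,e or a,a).
Best chair for cis: E = 1.13 kcal/mol; best chair for trans: E = 0.00 kcal/mol.
The trans isomer is lower by 1.13 kcal/mol.

trans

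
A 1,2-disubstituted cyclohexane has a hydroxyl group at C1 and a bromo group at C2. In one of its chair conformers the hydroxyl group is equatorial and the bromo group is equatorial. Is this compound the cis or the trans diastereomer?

trans

C1 and C2 have opposite parity, so their axial bonds point in opposite directions.
With opposite-parity carbons, two substituents on the same face are one axial and one equatorial; opposite faces give both axial or both equatorial.
Here the groups are equatorial/equatorial → opposite face → trans.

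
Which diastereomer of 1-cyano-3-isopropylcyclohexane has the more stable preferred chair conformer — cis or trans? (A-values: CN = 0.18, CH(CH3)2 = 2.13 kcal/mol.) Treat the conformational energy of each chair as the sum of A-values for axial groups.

cis

At 1,3 positions (parity same): cis → (e,e or a,a); trans → (a,e or e,a).
Best chair for cis: E = 0.00 kcal/mol; best chair for trans: E = 0.18 kcal/mol.
The cis isomer is lower by 0.18 kcal/mol.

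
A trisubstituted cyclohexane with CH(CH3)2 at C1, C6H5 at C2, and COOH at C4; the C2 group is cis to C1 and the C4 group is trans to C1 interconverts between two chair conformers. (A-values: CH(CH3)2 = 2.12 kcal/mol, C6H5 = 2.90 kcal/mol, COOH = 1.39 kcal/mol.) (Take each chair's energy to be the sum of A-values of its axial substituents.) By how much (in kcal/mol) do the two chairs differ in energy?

0.61 kcal/mol

Chair I (isopropyl axial, phenyl equatorial, carboxyl axial): E = 3.51 kcal/mol.
Chair II (isopropyl equatorial, phenyl axial, carboxyl equatorial): E = 2.90 kcal/mol.
ΔE = 3.51 − 2.90 = 0.61 kcal/mol; chair II is more stable.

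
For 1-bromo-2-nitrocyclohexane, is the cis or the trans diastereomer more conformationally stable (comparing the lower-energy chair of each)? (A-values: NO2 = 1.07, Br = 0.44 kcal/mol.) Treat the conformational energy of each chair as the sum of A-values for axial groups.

At 1,2 positions (parity opposite): cis → (a,e or e,a); trans → (e,e or a,a).
Best chair for cis: E = 0.44 kcal/mol; best chair for trans: E = 0.00 kcal/mol.
The trans isomer is lower by 0.44 kcal/mol.

trans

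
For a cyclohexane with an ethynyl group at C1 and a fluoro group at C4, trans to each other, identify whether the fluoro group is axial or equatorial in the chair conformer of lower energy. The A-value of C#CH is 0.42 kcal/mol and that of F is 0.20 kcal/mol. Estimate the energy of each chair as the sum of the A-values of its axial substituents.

C1 and C4 have opposite parity, so for the trans isomer the two substituents are e,e in one chair and a,a in the other.
Chair I (ethynyl axial, fluoro axial): E = 0.62 kcal/mol.
Chair II (ethynyl equatorial, fluoro equatorial): E = 0.00 kcal/mol.
Chair II is the more stable (lower-energy) conformer, and in that chair the fluoro group is equatorial.

equatorial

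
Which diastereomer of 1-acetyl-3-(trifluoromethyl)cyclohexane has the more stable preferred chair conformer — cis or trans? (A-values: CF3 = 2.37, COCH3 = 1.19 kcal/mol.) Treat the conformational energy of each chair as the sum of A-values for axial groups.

cis

At 1,3 positions (parity same): cis → (e,e or a,a); trans → (a,e or e,a).
Best chair for cis: E = 0.00 kcal/mol; best chair for trans: E = 1.19 kcal/mol.
The cis isomer is lower by 1.19 kcal/mol.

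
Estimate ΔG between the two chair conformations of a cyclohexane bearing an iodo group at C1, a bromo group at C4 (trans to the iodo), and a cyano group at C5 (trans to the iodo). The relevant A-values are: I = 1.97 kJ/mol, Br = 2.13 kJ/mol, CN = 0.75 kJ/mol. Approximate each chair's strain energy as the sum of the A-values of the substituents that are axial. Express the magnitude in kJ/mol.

Chair I (iodo axial, bromo axial, cyano equatorial): E = 4.10 kJ/mol.
Chair II (iodo equatorial, bromo equatorial, cyano axial): E = 0.75 kJ/mol.
ΔE = 4.10 − 0.75 = 3.35 kJ/mol; chair II is more stable.

3.35 kJ/mol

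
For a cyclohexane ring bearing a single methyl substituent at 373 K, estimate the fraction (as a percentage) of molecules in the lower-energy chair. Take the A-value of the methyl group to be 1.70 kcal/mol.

One chair has the methyl group axial (E = 1.70 kcal/mol) and the other has it equatorial (E = 0).
ΔG = 1.70 kcal/mol between the two chairs.
K = exp(ΔG/RT) with R = 1.987×10⁻³ kcal mol⁻¹ K⁻¹ and T = 373 K gives K ≈ 9.91.
Fraction in the lower-energy chair = K/(K+1) = 90.8%.

90.8%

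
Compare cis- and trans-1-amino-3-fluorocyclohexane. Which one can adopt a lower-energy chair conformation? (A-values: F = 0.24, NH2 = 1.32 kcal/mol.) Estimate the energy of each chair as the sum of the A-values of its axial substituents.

cis

At 1,3 positions (parity same): cis → (e,e or a,a); trans → (a,e or e,a).
Best chair for cis: E = 0.00 kcal/mol; best chair for trans: E = 0.24 kcal/mol.
The cis isomer is lower by 0.24 kcal/mol.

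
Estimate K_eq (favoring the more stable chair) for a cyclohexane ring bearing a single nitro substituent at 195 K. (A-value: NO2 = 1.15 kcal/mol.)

One chair has the nitro group axial (E = 1.15 kcal/mol) and the other has it equatorial (E = 0).
ΔG = 1.15 kcal/mol between the two chairs.
K = exp(ΔG/RT) with R = 1.987×10⁻³ kcal mol⁻¹ K⁻¹ and T = 195 K gives K ≈ 19.5.

K ≈ 19.5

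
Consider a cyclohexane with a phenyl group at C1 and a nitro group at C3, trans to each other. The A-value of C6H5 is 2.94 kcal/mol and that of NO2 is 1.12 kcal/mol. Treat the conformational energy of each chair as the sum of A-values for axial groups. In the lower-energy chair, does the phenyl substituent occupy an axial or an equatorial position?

equatorial

C1 and C3 have the same parity, so for the trans isomer the two substituents are one axial and one equatorial in each chair.
Chair I (phenyl axial, nitro equatorial): E = 2.94 kcal/mol.
Chair II (phenyl equatorial, nitro axial): E = 1.12 kcal/mol.
Chair II is the more stable (lower-energy) conformer, and in that chair the phenyl group is equatorial.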